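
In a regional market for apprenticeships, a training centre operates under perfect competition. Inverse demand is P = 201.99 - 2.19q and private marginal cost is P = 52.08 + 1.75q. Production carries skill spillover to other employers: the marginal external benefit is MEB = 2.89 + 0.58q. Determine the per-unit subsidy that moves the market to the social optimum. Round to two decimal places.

Social marginal cost = private MC − MEB = 49.19 + 1.17q.
Set SMC = demand: 49.19 + 1.17q = 201.99 - 2.19q → q* = 45.4762.
The Pigouvian subsidy equals MEB at q*: 2.89 + 0.58×45.4762 = 29.2662.

subsidy = 29.27 per unit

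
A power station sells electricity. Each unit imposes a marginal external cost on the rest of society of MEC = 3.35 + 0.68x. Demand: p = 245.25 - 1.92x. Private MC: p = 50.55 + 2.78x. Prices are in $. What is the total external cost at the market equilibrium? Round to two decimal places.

$722.24

Market equilibrium (private): 50.55 + 2.78x = 245.25 - 1.92x → x_m = 41.4255.
Total external cost = ∫₀^{x_m} (3.35 + 0.68x) dx = 3.35×41.4255 + ½×0.68×41.4255² = 722.2399.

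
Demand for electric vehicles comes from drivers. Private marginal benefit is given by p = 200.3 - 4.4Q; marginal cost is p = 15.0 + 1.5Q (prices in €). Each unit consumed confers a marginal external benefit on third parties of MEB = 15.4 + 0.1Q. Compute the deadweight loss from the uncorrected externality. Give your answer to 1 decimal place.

Market equilibrium (private): 15.0 + 1.5Q = 200.3 - 4.4Q → Q_m = 31.4068.
Social marginal benefit = demand + MEB = 215.7 - 4.3Q.
Set SMB = MC: 215.7 - 4.3Q = 15.0 + 1.5Q → Q* = 34.6034.
Between Q* and Q_m the wedge SMB − MC runs linearly from 0 to MEB(Q_m), so the loss is a triangle.
DWL = ½ × 3.1966 × 18.5407 = 29.6336.

DWL = €29.6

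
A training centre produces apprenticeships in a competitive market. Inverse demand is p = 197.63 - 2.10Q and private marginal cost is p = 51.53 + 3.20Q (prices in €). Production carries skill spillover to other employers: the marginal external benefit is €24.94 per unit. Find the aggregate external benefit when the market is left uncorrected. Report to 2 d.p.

€687.50

Market equilibrium (private): 51.53 + 3.20Q = 197.63 - 2.10Q → Q_m = 27.5660.
Total external benefit = MEB × Q_m = 24.94 × 27.5660 = 687.4960.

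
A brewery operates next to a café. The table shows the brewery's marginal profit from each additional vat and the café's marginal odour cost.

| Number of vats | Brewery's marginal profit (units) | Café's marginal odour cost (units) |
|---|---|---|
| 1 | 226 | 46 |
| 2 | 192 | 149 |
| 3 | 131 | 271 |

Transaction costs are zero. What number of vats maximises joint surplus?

2

Bargaining reaches the level where marginal profit last exceeds marginal odour cost.
That holds through level 2 (192 ≥ 149) but not at 3 (131 < 271).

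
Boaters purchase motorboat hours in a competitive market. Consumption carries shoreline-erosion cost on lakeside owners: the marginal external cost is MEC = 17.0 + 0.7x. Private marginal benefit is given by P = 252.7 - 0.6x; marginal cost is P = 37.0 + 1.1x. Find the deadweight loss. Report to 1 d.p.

Market equilibrium (private): 37.0 + 1.1x = 252.7 - 0.6x → x_m = 126.8824.
Social marginal benefit = demand − MEC = 235.7 - 1.3x.
Set SMB = MC: 235.7 - 1.3x = 37.0 + 1.1x → x* = 82.7917.
Between x* and x_m the wedge MC − SMB runs linearly from 0 to MEC(x_m), so the loss is a triangle.
DWL = ½ × 44.0907 × 105.8176 = 2332.7860.

DWL = 2332.8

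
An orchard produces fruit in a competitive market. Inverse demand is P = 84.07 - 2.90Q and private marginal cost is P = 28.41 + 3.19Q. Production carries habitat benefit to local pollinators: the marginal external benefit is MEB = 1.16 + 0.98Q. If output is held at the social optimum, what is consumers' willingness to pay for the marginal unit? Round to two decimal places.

P = 51.82

Social marginal cost = private MC − MEB = 27.25 + 2.21Q.
Set SMC = demand: 27.25 + 2.21Q = 84.07 - 2.90Q → Q* = 11.1194.
Consumer price on the demand curve at Q*: 84.07 − 2.90×11.1194 = 51.8237.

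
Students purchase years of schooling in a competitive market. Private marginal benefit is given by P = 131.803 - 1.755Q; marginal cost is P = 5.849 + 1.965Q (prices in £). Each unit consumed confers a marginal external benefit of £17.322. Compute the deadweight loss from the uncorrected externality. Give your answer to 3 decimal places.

DWL = £40.330

Market equilibrium (private): 5.849 + 1.965Q = 131.803 - 1.755Q → Q_m = 33.8586.
Social marginal benefit = demand + MEB = 149.125 - 1.755Q.
Set SMB = MC: 149.125 - 1.755Q = 5.849 + 1.965Q → Q* = 38.5151.
Between Q* and Q_m the wedge SMB − MC runs linearly from 0 to MEB(Q_m), so the loss is a triangle.
DWL = ½ × 4.6565 × 17.3220 = 40.3299.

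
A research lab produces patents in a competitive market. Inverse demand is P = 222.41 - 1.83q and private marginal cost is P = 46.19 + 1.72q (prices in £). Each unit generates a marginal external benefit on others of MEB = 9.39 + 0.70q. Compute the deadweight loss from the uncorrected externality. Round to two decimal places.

Market equilibrium (private): 46.19 + 1.72q = 222.41 - 1.83q → q_m = 49.6394.
Social marginal cost = private MC − MEB = 36.80 + 1.02q.
Set SMC = demand: 36.80 + 1.02q = 222.41 - 1.83q → q* = 65.1263.
Height of the DWL triangle at q_m is demand(q_m) − SMC(q_m) = MEB(q_m) = 44.1376.
DWL = ½ × 15.4869 × 44.1376 = 341.7773.

DWL = £341.78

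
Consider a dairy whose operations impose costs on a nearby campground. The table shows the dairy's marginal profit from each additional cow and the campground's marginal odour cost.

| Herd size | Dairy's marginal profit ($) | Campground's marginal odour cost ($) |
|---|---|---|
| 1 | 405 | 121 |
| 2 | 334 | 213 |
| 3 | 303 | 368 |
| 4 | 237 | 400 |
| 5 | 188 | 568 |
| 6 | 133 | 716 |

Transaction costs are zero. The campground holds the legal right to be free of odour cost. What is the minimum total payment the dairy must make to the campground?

$334

Efficient level: marginal profit ≥ marginal odour cost through level 2, so k* = 2.
With the campground holding the right, the dairy must at least compensate total damage at k*: 121 + 213 = 334.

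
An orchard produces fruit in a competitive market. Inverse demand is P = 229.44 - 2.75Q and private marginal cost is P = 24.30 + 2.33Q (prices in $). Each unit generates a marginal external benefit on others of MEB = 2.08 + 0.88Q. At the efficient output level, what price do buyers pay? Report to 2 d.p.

P = $93.76

Social marginal cost = private MC − MEB = 22.22 + 1.45Q.
Set SMC = demand: 22.22 + 1.45Q = 229.44 - 2.75Q → Q* = 49.3381.
Consumer price on the demand curve at Q*: 229.44 − 2.75×49.3381 = 93.7602.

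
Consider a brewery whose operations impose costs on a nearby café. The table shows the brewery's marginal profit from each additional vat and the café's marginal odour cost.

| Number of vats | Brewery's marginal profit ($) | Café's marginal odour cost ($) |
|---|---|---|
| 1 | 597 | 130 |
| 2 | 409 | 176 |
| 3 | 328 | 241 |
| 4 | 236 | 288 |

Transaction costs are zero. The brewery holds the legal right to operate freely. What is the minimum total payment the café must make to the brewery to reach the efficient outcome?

$236

Left alone the brewery would choose level 4 (marginal profit stays positive).
Efficient level: k* = 3 (marginal profit ≥ marginal odour cost through 3).
The café must at least cover the brewery's forgone profit from cutting 4→3: 236 = 236.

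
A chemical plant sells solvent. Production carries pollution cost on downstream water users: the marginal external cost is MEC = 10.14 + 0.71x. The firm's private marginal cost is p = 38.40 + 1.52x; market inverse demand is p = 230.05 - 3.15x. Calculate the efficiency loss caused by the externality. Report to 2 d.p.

DWL = 143.37

Market equilibrium (private): 38.40 + 1.52x = 230.05 - 3.15x → x_m = 41.0385.
Social marginal cost = private MC + MEC = 48.54 + 2.23x.
Set SMC = demand: 48.54 + 2.23x = 230.05 - 3.15x → x* = 33.7379.
Between x* and x_m the wedge SMC − demand runs linearly from 0 to MEC(x_m), so the loss is a triangle.
DWL = ½ × 7.3006 × 39.2774 = 143.3743.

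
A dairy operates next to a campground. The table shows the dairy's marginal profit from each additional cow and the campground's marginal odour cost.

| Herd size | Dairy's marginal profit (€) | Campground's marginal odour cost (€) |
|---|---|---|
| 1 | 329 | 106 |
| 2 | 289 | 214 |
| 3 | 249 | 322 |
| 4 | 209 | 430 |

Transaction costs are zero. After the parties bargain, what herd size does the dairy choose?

Bargaining reaches the level where marginal profit last exceeds marginal odour cost.
That holds through level 2 (289 ≥ 214) but not at 3 (249 < 322).

2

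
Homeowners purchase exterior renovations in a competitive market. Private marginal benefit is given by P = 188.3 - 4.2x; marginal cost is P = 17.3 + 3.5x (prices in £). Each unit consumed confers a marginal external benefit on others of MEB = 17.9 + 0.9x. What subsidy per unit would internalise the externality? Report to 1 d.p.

subsidy = £42.9 per unit

Social marginal benefit = demand + MEB = 206.2 - 3.3x.
Set SMB = MC: 206.2 - 3.3x = 17.3 + 3.5x → x* = 27.7794.
The Pigouvian subsidy equals MEB at x*: 17.9 + 0.9×27.7794 = 42.9015.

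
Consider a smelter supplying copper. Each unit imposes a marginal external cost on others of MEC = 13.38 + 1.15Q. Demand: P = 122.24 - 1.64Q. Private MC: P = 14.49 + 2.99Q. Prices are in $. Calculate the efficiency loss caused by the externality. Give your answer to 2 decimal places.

Market equilibrium (private): 14.49 + 2.99Q = 122.24 - 1.64Q → Q_m = 23.2721.
Social marginal cost = private MC + MEC = 27.87 + 4.14Q.
Set SMC = demand: 27.87 + 4.14Q = 122.24 - 1.64Q → Q* = 16.3270.
Height of the DWL triangle at Q_m is SMC(Q_m) − demand(Q_m) = MEC(Q_m) = 40.1430.
DWL = ½ × 6.9451 × 40.1430 = 139.3986.

DWL = $139.40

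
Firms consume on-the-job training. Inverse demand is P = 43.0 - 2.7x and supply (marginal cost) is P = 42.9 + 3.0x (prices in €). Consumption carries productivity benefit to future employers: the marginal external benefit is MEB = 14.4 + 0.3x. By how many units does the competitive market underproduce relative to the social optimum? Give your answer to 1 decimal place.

Market equilibrium (private): 42.9 + 3.0x = 43.0 - 2.7x → x_m = 0.0175.
Social marginal benefit = demand + MEB = 57.4 - 2.4x.
Set SMB = MC: 57.4 - 2.4x = 42.9 + 3.0x → x* = 2.6852.
Gap = |0.0175 − 2.6852| = 2.6677.

2.7 units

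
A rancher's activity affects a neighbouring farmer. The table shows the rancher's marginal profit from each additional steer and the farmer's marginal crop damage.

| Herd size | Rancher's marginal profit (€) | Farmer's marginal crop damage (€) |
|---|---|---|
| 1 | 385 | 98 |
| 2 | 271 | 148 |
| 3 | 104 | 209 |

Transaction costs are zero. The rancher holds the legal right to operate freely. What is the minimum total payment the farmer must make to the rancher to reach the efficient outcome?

Left alone the rancher would choose level 3 (marginal profit stays positive).
Efficient level: k* = 2 (marginal profit ≥ marginal crop damage through 2).
The farmer must at least cover the rancher's forgone profit from cutting 3→2: 104 = 104.

€104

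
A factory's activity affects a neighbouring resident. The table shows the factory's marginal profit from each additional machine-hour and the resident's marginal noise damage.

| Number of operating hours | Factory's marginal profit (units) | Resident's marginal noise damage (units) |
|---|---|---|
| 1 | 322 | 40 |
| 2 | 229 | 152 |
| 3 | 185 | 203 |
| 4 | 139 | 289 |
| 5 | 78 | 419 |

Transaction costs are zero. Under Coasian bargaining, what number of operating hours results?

Bargaining reaches the level where marginal profit last exceeds marginal noise damage.
That holds through level 2 (229 ≥ 152) but not at 3 (185 < 203).

2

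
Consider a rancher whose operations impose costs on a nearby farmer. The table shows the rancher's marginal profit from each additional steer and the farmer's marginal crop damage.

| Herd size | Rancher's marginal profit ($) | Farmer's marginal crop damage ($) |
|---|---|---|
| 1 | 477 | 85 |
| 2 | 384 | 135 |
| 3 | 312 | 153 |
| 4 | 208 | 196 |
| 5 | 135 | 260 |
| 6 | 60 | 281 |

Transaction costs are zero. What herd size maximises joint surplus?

4

Bargaining reaches the level where marginal profit last exceeds marginal crop damage.
That holds through level 4 (208 ≥ 196) but not at 5 (135 < 260).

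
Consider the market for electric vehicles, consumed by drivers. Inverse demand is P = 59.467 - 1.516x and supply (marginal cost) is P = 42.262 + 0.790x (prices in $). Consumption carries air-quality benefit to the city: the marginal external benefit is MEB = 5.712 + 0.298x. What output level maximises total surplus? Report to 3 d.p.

x* = 11.413

Social marginal benefit = demand + MEB = 65.179 - 1.218x.
Set SMB = MC: 65.179 - 1.218x = 42.262 + 0.790x → x* = 11.4128.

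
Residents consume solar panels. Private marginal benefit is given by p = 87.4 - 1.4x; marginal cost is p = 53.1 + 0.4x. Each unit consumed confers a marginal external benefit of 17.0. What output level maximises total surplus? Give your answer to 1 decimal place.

x* = 28.5

Social marginal benefit = demand + MEB = 104.4 - 1.4x.
Set SMB = MC: 104.4 - 1.4x = 53.1 + 0.4x → x* = 28.5000.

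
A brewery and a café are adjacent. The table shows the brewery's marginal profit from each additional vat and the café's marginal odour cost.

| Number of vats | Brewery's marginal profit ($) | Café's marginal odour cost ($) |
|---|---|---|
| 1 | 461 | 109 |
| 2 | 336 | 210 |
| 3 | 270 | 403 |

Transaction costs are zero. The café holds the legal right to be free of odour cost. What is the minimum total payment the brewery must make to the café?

Efficient level: marginal profit ≥ marginal odour cost through level 2, so k* = 2.
With the café holding the right, the brewery must at least compensate total damage at k*: 109 + 210 = 319.

$319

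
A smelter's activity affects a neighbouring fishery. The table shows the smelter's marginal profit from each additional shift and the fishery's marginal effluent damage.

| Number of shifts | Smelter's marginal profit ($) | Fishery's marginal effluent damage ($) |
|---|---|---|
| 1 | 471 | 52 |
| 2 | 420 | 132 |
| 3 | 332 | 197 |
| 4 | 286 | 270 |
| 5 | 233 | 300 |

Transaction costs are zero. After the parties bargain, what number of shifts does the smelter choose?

Bargaining reaches the level where marginal profit last exceeds marginal effluent damage.
That holds through level 4 (286 ≥ 270) but not at 5 (233 < 300).

4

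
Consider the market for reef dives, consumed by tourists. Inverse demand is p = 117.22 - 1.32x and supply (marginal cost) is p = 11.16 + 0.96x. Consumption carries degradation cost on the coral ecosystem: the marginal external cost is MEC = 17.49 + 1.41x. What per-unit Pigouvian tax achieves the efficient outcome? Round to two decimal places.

Social marginal benefit = demand − MEC = 99.73 - 2.73x.
Set SMB = MC: 99.73 - 2.73x = 11.16 + 0.96x → x* = 24.0027.
The Pigouvian tax equals MEC at x*: 17.49 + 1.41×24.0027 = 51.3338.

tax = 51.33 per unit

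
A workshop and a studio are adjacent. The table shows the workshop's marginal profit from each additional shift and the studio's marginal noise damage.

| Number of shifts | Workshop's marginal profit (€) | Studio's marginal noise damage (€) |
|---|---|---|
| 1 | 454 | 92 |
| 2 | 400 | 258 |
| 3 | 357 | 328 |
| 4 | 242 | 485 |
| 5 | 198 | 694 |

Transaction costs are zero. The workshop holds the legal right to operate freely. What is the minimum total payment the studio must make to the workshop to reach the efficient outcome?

Left alone the workshop would choose level 5 (marginal profit stays positive).
Efficient level: k* = 3 (marginal profit ≥ marginal noise damage through 3).
The studio must at least cover the workshop's forgone profit from cutting 5→3: 242 + 198 = 440.

€440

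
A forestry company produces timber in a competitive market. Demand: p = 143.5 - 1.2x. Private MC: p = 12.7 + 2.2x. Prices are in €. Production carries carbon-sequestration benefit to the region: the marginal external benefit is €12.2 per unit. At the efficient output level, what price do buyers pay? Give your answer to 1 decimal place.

P = €93.0

Social marginal cost = private MC − MEB = 0.5 + 2.2x.
Set SMC = demand: 0.5 + 2.2x = 143.5 - 1.2x → x* = 42.0588.
Consumer price on the demand curve at x*: 143.5 − 1.2×42.0588 = 93.0294.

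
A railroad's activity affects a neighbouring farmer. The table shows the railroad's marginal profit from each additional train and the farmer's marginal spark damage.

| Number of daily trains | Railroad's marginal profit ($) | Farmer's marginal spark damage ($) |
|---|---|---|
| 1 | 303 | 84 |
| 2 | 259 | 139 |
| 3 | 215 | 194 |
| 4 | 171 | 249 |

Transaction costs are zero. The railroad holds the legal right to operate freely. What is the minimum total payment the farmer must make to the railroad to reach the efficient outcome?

Left alone the railroad would choose level 4 (marginal profit stays positive).
Efficient level: k* = 3 (marginal profit ≥ marginal spark damage through 3).
The farmer must at least cover the railroad's forgone profit from cutting 4→3: 171 = 171.

$171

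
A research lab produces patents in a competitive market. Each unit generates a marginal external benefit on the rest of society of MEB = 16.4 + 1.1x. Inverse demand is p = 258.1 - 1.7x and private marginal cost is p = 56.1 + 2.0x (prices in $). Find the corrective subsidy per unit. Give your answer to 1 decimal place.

subsidy = $108.8 per unit

Social marginal cost = private MC − MEB = 39.7 + 0.9x.
Set SMC = demand: 39.7 + 0.9x = 258.1 - 1.7x → x* = 84.0000.
The Pigouvian subsidy equals MEB at x*: 16.4 + 1.1×84.0000 = 108.8000.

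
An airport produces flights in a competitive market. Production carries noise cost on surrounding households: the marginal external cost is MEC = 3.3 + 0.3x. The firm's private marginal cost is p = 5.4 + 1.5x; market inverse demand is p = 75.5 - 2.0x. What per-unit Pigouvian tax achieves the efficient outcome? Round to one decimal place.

tax = 8.6 per unit

Social marginal cost = private MC + MEC = 8.7 + 1.8x.
Set SMC = demand: 8.7 + 1.8x = 75.5 - 2.0x → x* = 17.5789.
The Pigouvian tax equals MEC at x*: 3.3 + 0.3×17.5789 = 8.5737.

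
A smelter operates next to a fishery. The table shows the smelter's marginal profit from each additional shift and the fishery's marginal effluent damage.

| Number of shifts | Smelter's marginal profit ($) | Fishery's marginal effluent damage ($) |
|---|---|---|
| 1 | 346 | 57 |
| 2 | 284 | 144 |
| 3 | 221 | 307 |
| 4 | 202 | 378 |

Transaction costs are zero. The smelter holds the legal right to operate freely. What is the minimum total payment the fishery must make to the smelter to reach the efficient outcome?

Left alone the smelter would choose level 4 (marginal profit stays positive).
Efficient level: k* = 2 (marginal profit ≥ marginal effluent damage through 2).
The fishery must at least cover the smelter's forgone profit from cutting 4→2: 221 + 202 = 423.

$423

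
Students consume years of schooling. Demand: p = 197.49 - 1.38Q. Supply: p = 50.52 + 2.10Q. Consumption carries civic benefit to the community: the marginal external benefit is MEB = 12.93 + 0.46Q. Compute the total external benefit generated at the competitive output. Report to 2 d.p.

Market equilibrium (private): 50.52 + 2.10Q = 197.49 - 1.38Q → Q_m = 42.2328.
Total external benefit = ∫₀^{Q_m} (12.93 + 0.46Q) dQ = 12.93×42.2328 + ½×0.46×42.2328² = 956.3003.

956.30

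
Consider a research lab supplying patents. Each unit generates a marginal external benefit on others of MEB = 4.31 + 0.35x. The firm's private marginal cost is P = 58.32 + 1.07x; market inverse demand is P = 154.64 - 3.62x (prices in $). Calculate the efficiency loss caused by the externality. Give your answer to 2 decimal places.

DWL = $15.23

Market equilibrium (private): 58.32 + 1.07x = 154.64 - 3.62x → x_m = 20.5373.
Social marginal cost = private MC − MEB = 54.01 + 0.72x.
Set SMC = demand: 54.01 + 0.72x = 154.64 - 3.62x → x* = 23.1866.
The welfare-loss triangle has base |x_m − x*| and height MEB(x_m) (the vertical gap between SMC and demand is zero at x* and MEB at x_m).
DWL = ½ × 2.6493 × 11.4981 = 15.2310.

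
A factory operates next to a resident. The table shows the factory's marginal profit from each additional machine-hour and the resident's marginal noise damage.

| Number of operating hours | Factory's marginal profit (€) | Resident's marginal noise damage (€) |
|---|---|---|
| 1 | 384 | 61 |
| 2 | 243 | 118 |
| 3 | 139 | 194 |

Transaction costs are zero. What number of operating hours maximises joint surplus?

2

Bargaining reaches the level where marginal profit last exceeds marginal noise damage.
That holds through level 2 (243 ≥ 118) but not at 3 (139 < 194).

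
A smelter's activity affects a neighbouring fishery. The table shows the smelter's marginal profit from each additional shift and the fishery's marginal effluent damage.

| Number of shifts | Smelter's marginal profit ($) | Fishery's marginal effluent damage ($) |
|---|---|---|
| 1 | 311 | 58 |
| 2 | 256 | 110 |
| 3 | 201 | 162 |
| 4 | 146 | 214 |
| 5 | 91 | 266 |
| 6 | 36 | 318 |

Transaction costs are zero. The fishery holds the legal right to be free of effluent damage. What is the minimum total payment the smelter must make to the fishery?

$330

Efficient level: marginal profit ≥ marginal effluent damage through level 3, so k* = 3.
With the fishery holding the right, the smelter must at least compensate total damage at k*: 58 + 110 + 162 = 330.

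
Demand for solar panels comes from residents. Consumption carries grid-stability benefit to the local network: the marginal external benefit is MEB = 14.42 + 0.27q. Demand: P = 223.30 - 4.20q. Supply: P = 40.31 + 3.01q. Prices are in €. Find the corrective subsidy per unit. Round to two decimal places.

subsidy = €22.10 per unit

Social marginal benefit = demand + MEB = 237.72 - 3.93q.
Set SMB = MC: 237.72 - 3.93q = 40.31 + 3.01q → q* = 28.4452.
The Pigouvian subsidy equals MEB at q*: 14.42 + 0.27×28.4452 = 22.1002.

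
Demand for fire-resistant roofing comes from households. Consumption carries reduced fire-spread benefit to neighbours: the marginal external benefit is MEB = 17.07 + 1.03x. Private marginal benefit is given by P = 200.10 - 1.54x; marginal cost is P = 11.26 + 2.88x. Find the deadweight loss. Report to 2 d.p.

Market equilibrium (private): 11.26 + 2.88x = 200.10 - 1.54x → x_m = 42.7240.
Social marginal benefit = demand + MEB = 217.17 - 0.51x.
Set SMB = MC: 217.17 - 0.51x = 11.26 + 2.88x → x* = 60.7404.
Between x* and x_m the wedge SMB − MC runs linearly from 0 to MEB(x_m), so the loss is a triangle.
DWL = ½ × 18.0164 × 61.0757 = 550.1821.

DWL = 550.18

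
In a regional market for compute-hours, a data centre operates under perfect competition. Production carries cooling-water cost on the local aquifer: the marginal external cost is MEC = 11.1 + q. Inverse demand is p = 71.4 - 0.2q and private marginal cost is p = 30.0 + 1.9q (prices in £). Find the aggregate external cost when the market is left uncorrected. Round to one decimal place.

£413.2

Market equilibrium (private): 30.0 + 1.9q = 71.4 - 0.2q → q_m = 19.7143.
Total external cost = ∫₀^{q_m} (11.1 + 1.0q) dq = 11.1×19.7143 + ½×1.0×19.7143² = 413.1555.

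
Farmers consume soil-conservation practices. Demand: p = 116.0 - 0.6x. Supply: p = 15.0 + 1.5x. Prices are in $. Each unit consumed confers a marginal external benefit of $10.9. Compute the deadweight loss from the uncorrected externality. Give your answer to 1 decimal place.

DWL = $28.3

Market equilibrium (private): 15.0 + 1.5x = 116.0 - 0.6x → x_m = 48.0952.
Social marginal benefit = demand + MEB = 126.9 - 0.6x.
Set SMB = MC: 126.9 - 0.6x = 15.0 + 1.5x → x* = 53.2857.
Height of the DWL triangle at x_m is SMB(x_m) − MC(x_m) = MEB(x_m) = 10.9000.
DWL = ½ × 5.1905 × 10.9000 = 28.2882.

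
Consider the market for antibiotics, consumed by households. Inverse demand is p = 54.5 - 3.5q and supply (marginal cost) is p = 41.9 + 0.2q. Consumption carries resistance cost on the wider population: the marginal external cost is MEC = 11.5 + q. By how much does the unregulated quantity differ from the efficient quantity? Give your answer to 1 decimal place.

Market equilibrium (private): 41.9 + 0.2q = 54.5 - 3.5q → q_m = 3.4054.
Social marginal benefit = demand − MEC = 43.0 - 4.5q.
Set SMB = MC: 43.0 - 4.5q = 41.9 + 0.2q → q* = 0.2340.
Gap = |3.4054 − 0.2340| = 3.1714.

3.2 units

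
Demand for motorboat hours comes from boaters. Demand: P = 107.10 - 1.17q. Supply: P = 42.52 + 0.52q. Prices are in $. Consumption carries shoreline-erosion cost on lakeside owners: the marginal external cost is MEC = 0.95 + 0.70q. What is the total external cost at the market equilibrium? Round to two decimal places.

$547.38

Market equilibrium (private): 42.52 + 0.52q = 107.10 - 1.17q → q_m = 38.2130.
Total external cost = ∫₀^{q_m} (0.95 + 0.70q) dq = 0.95×38.2130 + ½×0.70×38.2130² = 547.3840.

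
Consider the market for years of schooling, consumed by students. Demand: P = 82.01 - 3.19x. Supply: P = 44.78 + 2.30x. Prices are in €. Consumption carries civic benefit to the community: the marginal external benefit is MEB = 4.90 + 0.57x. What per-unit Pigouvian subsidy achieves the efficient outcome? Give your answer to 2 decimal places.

subsidy = €9.78 per unit

Social marginal benefit = demand + MEB = 86.91 - 2.62x.
Set SMB = MC: 86.91 - 2.62x = 44.78 + 2.30x → x* = 8.5630.
The Pigouvian subsidy equals MEB at x*: 4.90 + 0.57×8.5630 = 9.7809.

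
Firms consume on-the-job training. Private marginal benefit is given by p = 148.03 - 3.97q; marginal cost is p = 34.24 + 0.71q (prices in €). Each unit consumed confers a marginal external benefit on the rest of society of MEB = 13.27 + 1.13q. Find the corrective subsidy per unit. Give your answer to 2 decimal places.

Social marginal benefit = demand + MEB = 161.30 - 2.84q.
Set SMB = MC: 161.30 - 2.84q = 34.24 + 0.71q → q* = 35.7915.
The Pigouvian subsidy equals MEB at q*: 13.27 + 1.13×35.7915 = 53.7144.

subsidy = €53.71 per unit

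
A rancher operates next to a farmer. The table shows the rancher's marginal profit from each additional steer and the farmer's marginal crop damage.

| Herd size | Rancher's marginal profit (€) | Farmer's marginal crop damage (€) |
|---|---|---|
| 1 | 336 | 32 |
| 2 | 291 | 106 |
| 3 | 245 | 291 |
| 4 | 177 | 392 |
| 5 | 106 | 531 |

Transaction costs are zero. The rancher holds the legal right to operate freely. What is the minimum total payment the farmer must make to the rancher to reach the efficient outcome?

Left alone the rancher would choose level 5 (marginal profit stays positive).
Efficient level: k* = 2 (marginal profit ≥ marginal crop damage through 2).
The farmer must at least cover the rancher's forgone profit from cutting 5→2: 245 + 177 + 106 = 528.

€528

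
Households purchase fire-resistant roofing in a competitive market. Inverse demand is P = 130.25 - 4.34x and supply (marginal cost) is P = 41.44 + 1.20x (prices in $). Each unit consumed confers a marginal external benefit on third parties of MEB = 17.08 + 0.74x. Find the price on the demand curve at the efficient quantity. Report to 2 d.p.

P = $34.51

Social marginal benefit = demand + MEB = 147.33 - 3.60x.
Set SMB = MC: 147.33 - 3.60x = 41.44 + 1.20x → x* = 22.0604.
Consumer price on the demand curve at x*: 130.25 − 4.34×22.0604 = 34.5079.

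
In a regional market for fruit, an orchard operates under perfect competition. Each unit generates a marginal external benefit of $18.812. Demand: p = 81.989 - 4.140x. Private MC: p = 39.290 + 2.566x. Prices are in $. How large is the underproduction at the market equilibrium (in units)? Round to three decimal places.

2.805 units

Market equilibrium (private): 39.290 + 2.566x = 81.989 - 4.140x → x_m = 6.3673.
Social marginal cost = private MC − MEB = 20.478 + 2.566x.
Set SMC = demand: 20.478 + 2.566x = 81.989 - 4.140x → x* = 9.1725.
Gap = |6.3673 − 9.1725| = 2.8052.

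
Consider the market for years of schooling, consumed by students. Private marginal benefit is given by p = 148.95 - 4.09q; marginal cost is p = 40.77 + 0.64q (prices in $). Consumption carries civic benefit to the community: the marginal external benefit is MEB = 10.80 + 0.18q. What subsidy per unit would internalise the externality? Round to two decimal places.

Social marginal benefit = demand + MEB = 159.75 - 3.91q.
Set SMB = MC: 159.75 - 3.91q = 40.77 + 0.64q → q* = 26.1495.
The Pigouvian subsidy equals MEB at q*: 10.80 + 0.18×26.1495 = 15.5069.

subsidy = $15.51 per unit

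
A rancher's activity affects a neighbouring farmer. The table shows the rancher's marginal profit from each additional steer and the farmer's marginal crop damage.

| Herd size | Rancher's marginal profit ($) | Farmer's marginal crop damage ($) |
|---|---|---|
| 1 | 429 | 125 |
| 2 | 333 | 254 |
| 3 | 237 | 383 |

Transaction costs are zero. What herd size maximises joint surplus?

2

Bargaining reaches the level where marginal profit last exceeds marginal crop damage.
That holds through level 2 (333 ≥ 254) but not at 3 (237 < 383).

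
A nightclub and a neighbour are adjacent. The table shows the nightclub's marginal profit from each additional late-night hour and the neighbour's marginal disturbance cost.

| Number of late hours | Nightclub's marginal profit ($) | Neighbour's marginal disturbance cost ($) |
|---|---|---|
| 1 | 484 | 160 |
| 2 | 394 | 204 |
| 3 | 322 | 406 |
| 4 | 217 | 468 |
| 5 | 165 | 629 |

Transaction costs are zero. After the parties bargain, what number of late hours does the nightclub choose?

2

Bargaining reaches the level where marginal profit last exceeds marginal disturbance cost.
That holds through level 2 (394 ≥ 204) but not at 3 (322 < 406).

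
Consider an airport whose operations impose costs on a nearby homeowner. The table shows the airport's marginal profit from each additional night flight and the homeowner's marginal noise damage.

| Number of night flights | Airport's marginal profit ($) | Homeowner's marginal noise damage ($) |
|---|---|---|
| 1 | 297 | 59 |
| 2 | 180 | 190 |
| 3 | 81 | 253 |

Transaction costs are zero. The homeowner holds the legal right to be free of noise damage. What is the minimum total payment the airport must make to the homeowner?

$59

Efficient level: marginal profit ≥ marginal noise damage through level 1, so k* = 1.
With the homeowner holding the right, the airport must at least compensate total damage at k*: 59 = 59.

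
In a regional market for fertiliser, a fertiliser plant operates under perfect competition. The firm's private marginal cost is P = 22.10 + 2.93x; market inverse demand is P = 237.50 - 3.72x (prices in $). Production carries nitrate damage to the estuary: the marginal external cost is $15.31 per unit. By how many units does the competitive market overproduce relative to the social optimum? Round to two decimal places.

2.30 units

Market equilibrium (private): 22.10 + 2.93x = 237.50 - 3.72x → x_m = 32.3910.
Social marginal cost = private MC + MEC = 37.41 + 2.93x.
Set SMC = demand: 37.41 + 2.93x = 237.50 - 3.72x → x* = 30.0887.
Gap = |32.3910 − 30.0887| = 2.3023.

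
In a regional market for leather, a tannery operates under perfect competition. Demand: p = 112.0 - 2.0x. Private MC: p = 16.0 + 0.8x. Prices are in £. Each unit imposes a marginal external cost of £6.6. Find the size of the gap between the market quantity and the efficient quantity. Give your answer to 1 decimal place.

Market equilibrium (private): 16.0 + 0.8x = 112.0 - 2.0x → x_m = 34.2857.
Social marginal cost = private MC + MEC = 22.6 + 0.8x.
Set SMC = demand: 22.6 + 0.8x = 112.0 - 2.0x → x* = 31.9286.
Gap = |34.2857 − 31.9286| = 2.3571.

2.4 units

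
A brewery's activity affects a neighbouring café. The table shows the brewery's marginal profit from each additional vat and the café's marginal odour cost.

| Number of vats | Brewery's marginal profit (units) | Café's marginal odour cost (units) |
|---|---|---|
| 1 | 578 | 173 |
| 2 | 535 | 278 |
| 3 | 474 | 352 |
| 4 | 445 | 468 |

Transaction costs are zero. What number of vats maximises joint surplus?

3

Bargaining reaches the level where marginal profit last exceeds marginal odour cost.
That holds through level 3 (474 ≥ 352) but not at 4 (445 < 468).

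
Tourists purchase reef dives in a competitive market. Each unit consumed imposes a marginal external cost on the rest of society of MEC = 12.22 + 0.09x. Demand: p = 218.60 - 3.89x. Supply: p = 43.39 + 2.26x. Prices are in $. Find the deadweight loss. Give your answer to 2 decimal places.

Market equilibrium (private): 43.39 + 2.26x = 218.60 - 3.89x → x_m = 28.4894.
Social marginal benefit = demand − MEC = 206.38 - 3.98x.
Set SMB = MC: 206.38 - 3.98x = 43.39 + 2.26x → x* = 26.1202.
Between x* and x_m the wedge MC − SMB runs linearly from 0 to MEC(x_m), so the loss is a triangle.
DWL = ½ × 2.3692 × 14.7840 = 17.5131.

DWL = $17.51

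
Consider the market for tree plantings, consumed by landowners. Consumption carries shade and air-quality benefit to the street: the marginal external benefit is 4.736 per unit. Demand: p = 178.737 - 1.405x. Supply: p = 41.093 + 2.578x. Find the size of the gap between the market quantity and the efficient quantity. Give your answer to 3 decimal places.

1.189 units

Market equilibrium (private): 41.093 + 2.578x = 178.737 - 1.405x → x_m = 34.5579.
Social marginal benefit = demand + MEB = 183.473 - 1.405x.
Set SMB = MC: 183.473 - 1.405x = 41.093 + 2.578x → x* = 35.7469.
Gap = |34.5579 − 35.7469| = 1.1890.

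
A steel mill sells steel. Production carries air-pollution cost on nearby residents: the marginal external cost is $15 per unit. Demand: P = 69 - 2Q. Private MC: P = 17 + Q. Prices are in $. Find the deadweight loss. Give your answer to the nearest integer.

Market equilibrium (private): 17 + Q = 69 - 2Q → Q_m = 17.3333.
Social marginal cost = private MC + MEC = 32 + Q.
Set SMC = demand: 32 + Q = 69 - 2Q → Q* = 12.3333.
The loss is the area between SMC and demand from Q* to Q_m; with linear curves that's a triangle of height MEC(Q_m).
DWL = ½ × 5.0000 × 15.0000 = 37.5000.

DWL = $38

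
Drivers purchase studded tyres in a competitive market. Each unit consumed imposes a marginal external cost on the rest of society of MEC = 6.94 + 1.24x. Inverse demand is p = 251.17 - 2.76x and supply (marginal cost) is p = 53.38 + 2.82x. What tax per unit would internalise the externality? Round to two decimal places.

Social marginal benefit = demand − MEC = 244.23 - 4.00x.
Set SMB = MC: 244.23 - 4.00x = 53.38 + 2.82x → x* = 27.9839.
The Pigouvian tax equals MEC at x*: 6.94 + 1.24×27.9839 = 41.6400.

tax = 41.64 per unit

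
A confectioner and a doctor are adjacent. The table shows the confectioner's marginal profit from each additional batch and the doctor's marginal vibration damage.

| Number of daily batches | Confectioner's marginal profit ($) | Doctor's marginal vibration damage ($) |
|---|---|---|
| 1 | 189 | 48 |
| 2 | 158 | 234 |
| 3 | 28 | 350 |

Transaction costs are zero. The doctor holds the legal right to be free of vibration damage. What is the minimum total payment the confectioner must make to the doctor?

Efficient level: marginal profit ≥ marginal vibration damage through level 1, so k* = 1.
With the doctor holding the right, the confectioner must at least compensate total damage at k*: 48 = 48.

$48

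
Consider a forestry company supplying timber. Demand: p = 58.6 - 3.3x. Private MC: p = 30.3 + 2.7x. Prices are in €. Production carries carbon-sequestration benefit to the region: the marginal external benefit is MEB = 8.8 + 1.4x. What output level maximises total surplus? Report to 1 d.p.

Social marginal cost = private MC − MEB = 21.5 + 1.3x.
Set SMC = demand: 21.5 + 1.3x = 58.6 - 3.3x → x* = 8.0652.

x* = 8.1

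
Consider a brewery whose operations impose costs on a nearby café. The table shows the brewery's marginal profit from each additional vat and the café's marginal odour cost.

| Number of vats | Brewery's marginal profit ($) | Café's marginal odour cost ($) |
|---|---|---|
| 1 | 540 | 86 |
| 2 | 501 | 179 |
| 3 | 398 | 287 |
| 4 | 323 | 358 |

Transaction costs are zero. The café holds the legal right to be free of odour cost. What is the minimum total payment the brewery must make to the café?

$552

Efficient level: marginal profit ≥ marginal odour cost through level 3, so k* = 3.
With the café holding the right, the brewery must at least compensate total damage at k*: 86 + 179 + 287 = 552.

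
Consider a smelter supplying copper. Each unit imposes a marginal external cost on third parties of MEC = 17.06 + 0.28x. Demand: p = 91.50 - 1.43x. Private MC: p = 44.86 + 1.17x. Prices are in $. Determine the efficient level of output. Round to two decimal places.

Social marginal cost = private MC + MEC = 61.92 + 1.45x.
Set SMC = demand: 61.92 + 1.45x = 91.50 - 1.43x → x* = 10.2708.

x* = 10.27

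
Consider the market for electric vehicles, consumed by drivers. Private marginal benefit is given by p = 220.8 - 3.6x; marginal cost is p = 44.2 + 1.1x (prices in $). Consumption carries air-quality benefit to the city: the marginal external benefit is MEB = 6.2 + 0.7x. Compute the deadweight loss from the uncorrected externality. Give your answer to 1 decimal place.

Market equilibrium (private): 44.2 + 1.1x = 220.8 - 3.6x → x_m = 37.5745.
Social marginal benefit = demand + MEB = 227.0 - 2.9x.
Set SMB = MC: 227.0 - 2.9x = 44.2 + 1.1x → x* = 45.7000.
The loss is the area between SMB and MC from x* to x_m; with linear curves that's a triangle of height MEB(x_m).
DWL = ½ × 8.1255 × 32.5021 = 132.0479.

DWL = $132.0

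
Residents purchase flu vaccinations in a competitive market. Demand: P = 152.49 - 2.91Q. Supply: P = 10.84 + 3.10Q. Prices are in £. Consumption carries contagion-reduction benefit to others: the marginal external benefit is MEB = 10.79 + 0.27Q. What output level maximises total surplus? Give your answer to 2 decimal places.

Social marginal benefit = demand + MEB = 163.28 - 2.64Q.
Set SMB = MC: 163.28 - 2.64Q = 10.84 + 3.10Q → Q* = 26.5575.

Q* = 26.56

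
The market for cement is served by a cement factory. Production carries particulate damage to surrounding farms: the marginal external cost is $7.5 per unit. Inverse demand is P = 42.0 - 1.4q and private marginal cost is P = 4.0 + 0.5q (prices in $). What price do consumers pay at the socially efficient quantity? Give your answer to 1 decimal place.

Social marginal cost = private MC + MEC = 11.5 + 0.5q.
Set SMC = demand: 11.5 + 0.5q = 42.0 - 1.4q → q* = 16.0526.
Consumer price on the demand curve at q*: 42.0 − 1.4×16.0526 = 19.5264.

P = $19.5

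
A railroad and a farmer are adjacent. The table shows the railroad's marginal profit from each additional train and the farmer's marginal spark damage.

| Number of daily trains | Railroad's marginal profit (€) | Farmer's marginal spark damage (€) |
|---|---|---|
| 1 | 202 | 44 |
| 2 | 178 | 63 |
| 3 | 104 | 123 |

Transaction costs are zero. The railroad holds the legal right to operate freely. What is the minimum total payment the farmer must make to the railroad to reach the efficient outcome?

€104

Left alone the railroad would choose level 3 (marginal profit stays positive).
Efficient level: k* = 2 (marginal profit ≥ marginal spark damage through 2).
The farmer must at least cover the railroad's forgone profit from cutting 3→2: 104 = 104.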